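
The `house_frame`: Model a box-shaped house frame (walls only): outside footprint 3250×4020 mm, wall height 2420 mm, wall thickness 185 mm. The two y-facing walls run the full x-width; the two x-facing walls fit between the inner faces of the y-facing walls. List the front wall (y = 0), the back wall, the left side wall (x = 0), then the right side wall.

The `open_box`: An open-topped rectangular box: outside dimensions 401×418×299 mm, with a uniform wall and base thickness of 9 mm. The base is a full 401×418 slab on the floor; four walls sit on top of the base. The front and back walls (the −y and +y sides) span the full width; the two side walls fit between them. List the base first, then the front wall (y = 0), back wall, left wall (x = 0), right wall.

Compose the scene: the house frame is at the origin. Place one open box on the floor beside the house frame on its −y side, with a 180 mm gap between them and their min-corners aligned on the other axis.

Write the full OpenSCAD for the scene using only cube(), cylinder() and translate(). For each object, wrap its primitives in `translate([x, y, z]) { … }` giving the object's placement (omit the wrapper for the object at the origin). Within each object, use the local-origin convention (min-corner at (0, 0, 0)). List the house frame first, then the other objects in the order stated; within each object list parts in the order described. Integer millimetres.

cube([3250, 185, 2420]);
translate([0, 3835, 0]) cube([3250, 185, 2420]);
translate([0, 185, 0]) cube([185, 3650, 2420]);
translate([3065, 185, 0]) cube([185, 3650, 2420]);
translate([0, -598, 0]) {
  cube([401, 418, 9]);
  translate([0, 0, 9]) cube([401, 9, 290]);
  translate([0, 409, 9]) cube([401, 9, 290]);
  translate([0, 9, 9]) cube([9, 400, 290]);
  translate([392, 9, 9]) cube([9, 400, 290]);
}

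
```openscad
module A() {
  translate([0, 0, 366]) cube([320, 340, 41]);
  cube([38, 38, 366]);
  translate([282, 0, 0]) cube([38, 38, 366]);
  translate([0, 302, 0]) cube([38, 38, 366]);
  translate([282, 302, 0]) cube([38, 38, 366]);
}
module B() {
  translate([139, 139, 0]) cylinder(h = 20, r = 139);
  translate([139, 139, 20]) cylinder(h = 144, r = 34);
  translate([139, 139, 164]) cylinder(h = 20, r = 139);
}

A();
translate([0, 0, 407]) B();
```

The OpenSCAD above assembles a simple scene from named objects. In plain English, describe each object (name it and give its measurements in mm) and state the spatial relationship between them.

A is a four-legged stool. The seat is a 320×340×41 mm slab whose top surface is at z = 407 mm; four square legs, each 38×38 mm in cross-section, run from the floor (z = 0) to the underside of the seat, each flush with a corner of the seat.

B is a spool: two coaxial disc flanges of radius 139 mm and thickness 20 mm, joined by a core cylinder of radius 34 mm and height 144 mm. The lower flange rests on z = 0 and the three cylinders share a vertical axis.

The spool is on top of the stool.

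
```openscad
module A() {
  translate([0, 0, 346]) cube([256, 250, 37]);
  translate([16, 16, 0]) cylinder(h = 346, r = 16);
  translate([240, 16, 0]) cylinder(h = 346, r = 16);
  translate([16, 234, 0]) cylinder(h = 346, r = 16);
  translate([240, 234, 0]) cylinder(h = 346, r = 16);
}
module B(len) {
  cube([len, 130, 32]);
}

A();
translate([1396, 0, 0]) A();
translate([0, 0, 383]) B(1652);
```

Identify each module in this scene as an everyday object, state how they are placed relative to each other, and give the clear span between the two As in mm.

Second stool starts at x = 1396; first ends at x = 256; clear span = 1396 − 256 = 1140 mm.

A is a stool. B is a beam. A beam spans the tops of two stools. The clear span between the two stools is 1140 mm.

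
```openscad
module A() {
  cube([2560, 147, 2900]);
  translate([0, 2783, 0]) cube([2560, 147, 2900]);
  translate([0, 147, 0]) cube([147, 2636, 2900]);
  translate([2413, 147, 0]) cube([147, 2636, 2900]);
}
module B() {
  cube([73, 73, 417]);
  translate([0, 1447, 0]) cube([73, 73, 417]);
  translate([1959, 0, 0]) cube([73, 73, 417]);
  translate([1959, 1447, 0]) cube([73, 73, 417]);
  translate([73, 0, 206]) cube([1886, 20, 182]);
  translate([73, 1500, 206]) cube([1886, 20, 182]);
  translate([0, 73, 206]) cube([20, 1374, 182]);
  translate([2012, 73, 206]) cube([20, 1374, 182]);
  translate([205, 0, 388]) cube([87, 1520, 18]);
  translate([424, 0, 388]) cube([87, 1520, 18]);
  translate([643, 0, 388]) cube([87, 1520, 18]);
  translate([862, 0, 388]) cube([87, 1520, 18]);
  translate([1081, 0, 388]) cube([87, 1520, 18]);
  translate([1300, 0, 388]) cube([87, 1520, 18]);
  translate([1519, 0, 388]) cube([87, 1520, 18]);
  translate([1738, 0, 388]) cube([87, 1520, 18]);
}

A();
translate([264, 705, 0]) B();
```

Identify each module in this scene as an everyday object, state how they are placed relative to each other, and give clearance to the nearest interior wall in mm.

A is a house frame. B is a bed frame. The bed frame sits inside the house frame, centred. The clearance to the nearest interior wall is 117 mm.

Clearances: x = 117, y = 558; minimum 117 mm.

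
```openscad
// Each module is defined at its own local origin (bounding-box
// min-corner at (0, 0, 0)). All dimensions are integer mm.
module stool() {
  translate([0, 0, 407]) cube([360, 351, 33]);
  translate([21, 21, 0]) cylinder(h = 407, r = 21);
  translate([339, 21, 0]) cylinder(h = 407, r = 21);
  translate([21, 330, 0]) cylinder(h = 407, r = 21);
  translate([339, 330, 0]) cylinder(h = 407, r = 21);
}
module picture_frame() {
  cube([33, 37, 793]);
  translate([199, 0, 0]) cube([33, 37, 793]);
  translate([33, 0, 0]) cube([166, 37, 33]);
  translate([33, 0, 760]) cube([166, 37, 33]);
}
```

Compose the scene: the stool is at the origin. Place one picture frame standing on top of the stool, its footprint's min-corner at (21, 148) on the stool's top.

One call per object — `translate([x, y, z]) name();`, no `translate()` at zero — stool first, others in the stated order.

stool();
translate([21, 148, 440]) picture_frame();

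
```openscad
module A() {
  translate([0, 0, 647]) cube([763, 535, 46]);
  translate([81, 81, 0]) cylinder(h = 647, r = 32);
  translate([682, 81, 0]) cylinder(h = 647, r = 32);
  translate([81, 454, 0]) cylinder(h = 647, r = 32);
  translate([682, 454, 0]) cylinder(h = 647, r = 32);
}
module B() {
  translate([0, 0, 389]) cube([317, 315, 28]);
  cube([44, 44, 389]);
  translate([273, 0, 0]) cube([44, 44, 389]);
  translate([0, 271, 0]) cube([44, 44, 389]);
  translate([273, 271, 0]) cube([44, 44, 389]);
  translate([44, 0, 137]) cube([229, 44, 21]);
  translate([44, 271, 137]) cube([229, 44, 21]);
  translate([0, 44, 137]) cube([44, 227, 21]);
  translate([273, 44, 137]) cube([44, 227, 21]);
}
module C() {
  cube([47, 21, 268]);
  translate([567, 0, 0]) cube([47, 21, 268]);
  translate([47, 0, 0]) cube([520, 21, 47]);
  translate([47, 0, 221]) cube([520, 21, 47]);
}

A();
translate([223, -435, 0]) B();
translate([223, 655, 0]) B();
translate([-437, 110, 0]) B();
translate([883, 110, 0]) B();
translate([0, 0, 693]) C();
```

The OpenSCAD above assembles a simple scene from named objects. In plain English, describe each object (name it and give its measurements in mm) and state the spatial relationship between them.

A is a rectangular dining table. The top is 763×535×46 mm with its upper surface at z = 693 mm. It stands on four round legs of 64 mm diameter, each leg's bounding box inset 49 mm from the nearest pair of top edges, running from the floor to the underside of the top.

B is a four-legged stool. The seat is a 317×315×28 mm slab whose top surface is at z = 417 mm; four square legs, each 44×44 mm in cross-section, run from the floor (z = 0) to the underside of the seat, each flush with a corner of the seat. Four stretchers, 44 mm wide and 21 mm tall, connect adjacent legs with their undersides at z = 137 mm, each running between the inner faces of the legs it joins and aligned with the legs' outer faces on the other axis.

C is a rectangular picture frame lying in the x–z plane (depth along y). The opening is 520 mm wide (x) by 174 mm tall (z), surrounded by a border 47 mm wide on all four sides. The frame is 21 mm deep and is made of two full-height vertical stiles with two horizontal rails fitted between them.

Four stools sit around the table at the −y, +y, −x, +x sides. The picture frame is on top of the table.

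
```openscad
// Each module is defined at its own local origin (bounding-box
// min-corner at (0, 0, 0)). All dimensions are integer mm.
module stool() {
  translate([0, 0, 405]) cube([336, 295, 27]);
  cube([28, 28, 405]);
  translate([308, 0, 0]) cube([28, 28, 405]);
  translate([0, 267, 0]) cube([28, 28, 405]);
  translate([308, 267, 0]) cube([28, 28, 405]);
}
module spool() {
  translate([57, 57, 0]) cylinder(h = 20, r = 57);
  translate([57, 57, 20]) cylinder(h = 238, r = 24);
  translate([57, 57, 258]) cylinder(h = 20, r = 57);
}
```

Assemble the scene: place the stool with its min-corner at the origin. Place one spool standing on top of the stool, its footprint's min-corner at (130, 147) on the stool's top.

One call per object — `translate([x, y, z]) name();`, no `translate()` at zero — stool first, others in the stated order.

stool();
translate([130, 147, 432]) spool();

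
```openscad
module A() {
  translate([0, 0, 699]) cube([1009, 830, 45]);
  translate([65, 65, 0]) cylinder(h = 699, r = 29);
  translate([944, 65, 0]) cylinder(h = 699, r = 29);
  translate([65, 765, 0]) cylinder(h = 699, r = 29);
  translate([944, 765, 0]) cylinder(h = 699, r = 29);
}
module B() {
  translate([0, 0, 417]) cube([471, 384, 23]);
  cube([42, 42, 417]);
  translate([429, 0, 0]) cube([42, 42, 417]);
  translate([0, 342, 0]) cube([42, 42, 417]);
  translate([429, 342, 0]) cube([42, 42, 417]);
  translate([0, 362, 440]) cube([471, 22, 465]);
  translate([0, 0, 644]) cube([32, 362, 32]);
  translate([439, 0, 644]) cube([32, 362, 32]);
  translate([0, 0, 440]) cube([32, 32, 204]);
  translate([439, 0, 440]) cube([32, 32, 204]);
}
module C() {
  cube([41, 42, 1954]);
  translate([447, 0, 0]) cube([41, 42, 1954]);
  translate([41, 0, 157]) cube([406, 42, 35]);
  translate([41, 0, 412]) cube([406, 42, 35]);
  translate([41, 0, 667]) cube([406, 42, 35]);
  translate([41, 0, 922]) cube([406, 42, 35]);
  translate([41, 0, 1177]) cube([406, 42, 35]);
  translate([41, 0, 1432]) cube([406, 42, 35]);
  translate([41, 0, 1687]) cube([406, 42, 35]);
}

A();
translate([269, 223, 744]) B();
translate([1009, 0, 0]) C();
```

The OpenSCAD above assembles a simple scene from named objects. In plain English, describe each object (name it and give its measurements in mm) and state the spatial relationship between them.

A is a table: top 1009 mm (x) × 830 mm (y), 45 mm thick, upper face at z = 744 mm, on four round legs of 58 mm diameter, each leg's bounding box inset 36 mm from the nearest pair of top edges, running from z = 0 to the bottom of the top.

B is a chair. The seat is a 471×384×23 mm slab with its top at z = 440 mm, on four 42×42 mm corner legs (flush with the seat edges, standing on z = 0). A flat backrest 22 mm thick, 465 mm tall, spans the full seat width and rises from the seat top along its +y edge, rear face flush with the rear of the seat. Two armrests of 32×32 mm section run along each side from the seat's front edge to the front of the backrest, top faces 236 mm above the seat top and outer faces flush with the seat's x-edges; a 32×32 mm post under the front of each armrest stands on the seat at the front corner.

C is a straight ladder. Two 41×42 mm vertical rails, 1954 mm tall, stand 488 mm apart (outside-to-outside) with their front faces coplanar on the −y side. 7 rungs, each 42 mm deep and 35 mm tall, span between the inner faces of the rails, front faces flush with the rails. The lowest rung's underside is at z = 157 mm and rungs are spaced 255 mm apart (underside to underside).

The chair is on top of the table, centred. The ladder is against the table's +x side, with their −y faces flush.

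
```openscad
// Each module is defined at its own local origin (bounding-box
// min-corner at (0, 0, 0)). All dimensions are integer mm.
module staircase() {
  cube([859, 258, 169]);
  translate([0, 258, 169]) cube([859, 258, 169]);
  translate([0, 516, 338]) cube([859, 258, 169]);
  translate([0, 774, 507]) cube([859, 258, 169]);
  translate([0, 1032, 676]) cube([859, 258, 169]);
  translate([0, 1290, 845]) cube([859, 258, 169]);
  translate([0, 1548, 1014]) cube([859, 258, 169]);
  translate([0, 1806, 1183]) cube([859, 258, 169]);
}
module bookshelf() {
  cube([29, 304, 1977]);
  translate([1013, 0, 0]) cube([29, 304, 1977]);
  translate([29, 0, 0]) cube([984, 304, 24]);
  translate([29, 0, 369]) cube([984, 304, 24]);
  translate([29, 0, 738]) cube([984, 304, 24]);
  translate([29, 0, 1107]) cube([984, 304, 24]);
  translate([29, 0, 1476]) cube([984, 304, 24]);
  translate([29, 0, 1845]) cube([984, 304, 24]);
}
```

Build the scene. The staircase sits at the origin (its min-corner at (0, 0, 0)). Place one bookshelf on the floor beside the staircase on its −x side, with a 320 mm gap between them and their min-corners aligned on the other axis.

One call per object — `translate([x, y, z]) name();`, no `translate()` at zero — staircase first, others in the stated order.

staircase();
translate([-1362, 0, 0]) bookshelf();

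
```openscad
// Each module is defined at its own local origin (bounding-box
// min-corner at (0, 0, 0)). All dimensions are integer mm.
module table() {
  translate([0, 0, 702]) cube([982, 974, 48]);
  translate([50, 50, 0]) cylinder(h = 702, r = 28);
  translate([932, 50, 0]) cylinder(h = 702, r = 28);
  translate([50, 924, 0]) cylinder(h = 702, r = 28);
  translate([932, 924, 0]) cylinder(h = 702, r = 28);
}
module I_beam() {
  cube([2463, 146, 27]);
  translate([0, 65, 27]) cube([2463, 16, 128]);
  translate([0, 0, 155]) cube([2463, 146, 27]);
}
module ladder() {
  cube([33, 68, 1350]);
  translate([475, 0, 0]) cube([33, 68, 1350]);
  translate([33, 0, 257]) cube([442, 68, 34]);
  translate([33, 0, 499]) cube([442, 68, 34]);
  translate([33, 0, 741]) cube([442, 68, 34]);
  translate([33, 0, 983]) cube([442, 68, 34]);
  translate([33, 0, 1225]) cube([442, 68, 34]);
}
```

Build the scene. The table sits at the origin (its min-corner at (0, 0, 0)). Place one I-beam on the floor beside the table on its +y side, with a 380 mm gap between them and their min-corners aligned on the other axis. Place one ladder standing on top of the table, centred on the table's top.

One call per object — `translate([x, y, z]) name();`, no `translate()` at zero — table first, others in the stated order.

table();
translate([0, 1354, 0]) I_beam();
translate([237, 453, 750]) ladder();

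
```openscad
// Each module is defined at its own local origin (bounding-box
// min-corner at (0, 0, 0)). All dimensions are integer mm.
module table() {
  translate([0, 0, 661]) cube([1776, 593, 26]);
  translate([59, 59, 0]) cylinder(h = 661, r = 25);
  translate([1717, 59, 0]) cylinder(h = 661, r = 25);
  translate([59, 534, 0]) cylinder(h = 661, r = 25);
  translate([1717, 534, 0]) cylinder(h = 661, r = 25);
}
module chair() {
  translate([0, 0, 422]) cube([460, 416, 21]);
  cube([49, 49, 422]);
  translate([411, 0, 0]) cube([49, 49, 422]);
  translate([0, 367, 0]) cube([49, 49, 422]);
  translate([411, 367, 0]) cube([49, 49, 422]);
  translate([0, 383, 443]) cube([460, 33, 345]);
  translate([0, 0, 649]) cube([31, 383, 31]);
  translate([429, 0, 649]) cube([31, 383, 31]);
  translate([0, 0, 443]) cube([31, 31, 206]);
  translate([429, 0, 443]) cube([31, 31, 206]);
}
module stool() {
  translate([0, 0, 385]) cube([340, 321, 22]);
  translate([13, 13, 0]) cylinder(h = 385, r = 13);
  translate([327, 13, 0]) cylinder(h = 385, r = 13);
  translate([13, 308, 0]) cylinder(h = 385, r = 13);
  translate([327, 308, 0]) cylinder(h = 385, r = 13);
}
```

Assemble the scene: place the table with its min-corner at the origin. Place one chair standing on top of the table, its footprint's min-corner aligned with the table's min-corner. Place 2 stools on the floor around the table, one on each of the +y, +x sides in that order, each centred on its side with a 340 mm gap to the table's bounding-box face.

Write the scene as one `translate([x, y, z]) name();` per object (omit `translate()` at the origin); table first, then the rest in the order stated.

table();
translate([0, 0, 687]) chair();
translate([718, 933, 0]) stool();
translate([2116, 136, 0]) stool();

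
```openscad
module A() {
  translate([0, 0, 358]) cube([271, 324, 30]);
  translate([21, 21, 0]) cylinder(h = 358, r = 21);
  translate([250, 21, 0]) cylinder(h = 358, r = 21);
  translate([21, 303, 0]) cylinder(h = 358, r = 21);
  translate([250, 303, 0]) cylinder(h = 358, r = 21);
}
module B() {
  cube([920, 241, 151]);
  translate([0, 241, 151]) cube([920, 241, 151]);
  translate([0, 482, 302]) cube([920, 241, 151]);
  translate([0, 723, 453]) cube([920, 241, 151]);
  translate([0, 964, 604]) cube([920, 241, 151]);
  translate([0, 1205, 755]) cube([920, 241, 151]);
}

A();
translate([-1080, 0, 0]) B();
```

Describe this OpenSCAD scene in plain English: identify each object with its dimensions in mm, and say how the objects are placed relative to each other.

A is a four-legged stool. The seat is 271×324 mm, 30 mm thick, top at z = 388 mm. It stands on four round legs, each 42 mm in diameter, from z = 0 to the seat underside, each leg's axis is inset half a diameter from the nearest pair of seat edges (so the leg's bounding box is flush with the corner).

B is a run of 6 identical solid stair steps. Each tread is 920×241 mm and each step block is 151 mm high. Step 1 rests on the floor; step k is offset from step 1 by (k−1)×241 mm in y and (k−1)×151 mm in z.

The staircase is on the floor beside the stool on its −x side.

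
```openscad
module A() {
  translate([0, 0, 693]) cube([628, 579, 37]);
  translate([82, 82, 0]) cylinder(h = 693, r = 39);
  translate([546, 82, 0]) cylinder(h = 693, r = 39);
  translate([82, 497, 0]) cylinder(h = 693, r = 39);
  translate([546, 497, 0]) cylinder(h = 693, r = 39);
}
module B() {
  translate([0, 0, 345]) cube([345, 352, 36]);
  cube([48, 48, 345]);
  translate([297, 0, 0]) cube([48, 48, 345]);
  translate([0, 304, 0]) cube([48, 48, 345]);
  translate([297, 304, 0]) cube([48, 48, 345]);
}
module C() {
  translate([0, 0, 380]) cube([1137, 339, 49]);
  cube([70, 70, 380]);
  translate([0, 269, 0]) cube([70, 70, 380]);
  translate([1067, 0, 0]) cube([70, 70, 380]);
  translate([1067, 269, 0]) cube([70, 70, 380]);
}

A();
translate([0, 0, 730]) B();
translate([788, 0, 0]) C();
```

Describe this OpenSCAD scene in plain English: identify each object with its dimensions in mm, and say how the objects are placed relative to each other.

A is a table: top 628 mm (x) × 579 mm (y), 37 mm thick, upper face at z = 730 mm, on four round legs of 78 mm diameter, each leg's bounding box inset 43 mm from the nearest pair of top edges, running from z = 0 to the bottom of the top.

B is a simple wooden stool: a rectangular seat 345 mm (x) by 352 mm (y), 36 mm thick, top face at z = 381 mm, on four square legs, each 48×48 mm in cross-section. The legs rest on z = 0, each flush with a corner of the seat.

C is a long wooden bench with a 1137 mm (x) × 339 mm (y) seat, 49 mm thick, its top surface 429 mm above the floor. Four 70 mm square legs at the seat corners, flush with the edges, run from z = 0 to the seat underside.

The stool is on top of the table. The bench is on the floor beside the table on its +x side.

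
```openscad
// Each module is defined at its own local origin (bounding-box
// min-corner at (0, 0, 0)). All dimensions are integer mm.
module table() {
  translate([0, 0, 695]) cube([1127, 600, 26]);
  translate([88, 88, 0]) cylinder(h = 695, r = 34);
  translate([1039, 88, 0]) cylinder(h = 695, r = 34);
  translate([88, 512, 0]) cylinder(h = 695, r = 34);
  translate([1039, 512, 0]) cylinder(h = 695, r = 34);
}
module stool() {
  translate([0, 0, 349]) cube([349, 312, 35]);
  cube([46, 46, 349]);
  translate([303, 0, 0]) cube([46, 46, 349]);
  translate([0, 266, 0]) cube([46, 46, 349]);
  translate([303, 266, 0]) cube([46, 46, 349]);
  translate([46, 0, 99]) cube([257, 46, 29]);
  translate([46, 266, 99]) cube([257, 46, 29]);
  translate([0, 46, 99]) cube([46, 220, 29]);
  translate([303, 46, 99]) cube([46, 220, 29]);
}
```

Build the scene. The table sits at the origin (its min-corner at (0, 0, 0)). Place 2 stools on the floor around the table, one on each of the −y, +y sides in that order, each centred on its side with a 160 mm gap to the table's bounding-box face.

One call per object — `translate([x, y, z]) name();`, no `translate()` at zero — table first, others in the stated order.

table();
translate([389, -472, 0]) stool();
translate([389, 760, 0]) stool();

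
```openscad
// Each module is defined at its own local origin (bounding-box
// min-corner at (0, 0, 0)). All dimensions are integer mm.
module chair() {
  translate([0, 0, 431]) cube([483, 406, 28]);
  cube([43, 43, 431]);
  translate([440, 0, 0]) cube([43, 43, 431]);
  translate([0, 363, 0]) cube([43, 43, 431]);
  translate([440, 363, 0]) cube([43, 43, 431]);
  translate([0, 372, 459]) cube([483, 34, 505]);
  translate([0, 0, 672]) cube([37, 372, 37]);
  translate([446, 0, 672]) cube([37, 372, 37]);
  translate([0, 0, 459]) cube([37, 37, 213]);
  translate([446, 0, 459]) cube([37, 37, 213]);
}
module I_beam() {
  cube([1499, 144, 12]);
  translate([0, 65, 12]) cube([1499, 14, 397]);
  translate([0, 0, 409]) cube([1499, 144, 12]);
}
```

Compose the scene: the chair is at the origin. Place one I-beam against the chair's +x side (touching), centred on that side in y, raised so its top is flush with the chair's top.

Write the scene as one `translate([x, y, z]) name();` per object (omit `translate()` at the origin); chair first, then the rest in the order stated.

chair();
translate([483, 131, 543]) I_beam();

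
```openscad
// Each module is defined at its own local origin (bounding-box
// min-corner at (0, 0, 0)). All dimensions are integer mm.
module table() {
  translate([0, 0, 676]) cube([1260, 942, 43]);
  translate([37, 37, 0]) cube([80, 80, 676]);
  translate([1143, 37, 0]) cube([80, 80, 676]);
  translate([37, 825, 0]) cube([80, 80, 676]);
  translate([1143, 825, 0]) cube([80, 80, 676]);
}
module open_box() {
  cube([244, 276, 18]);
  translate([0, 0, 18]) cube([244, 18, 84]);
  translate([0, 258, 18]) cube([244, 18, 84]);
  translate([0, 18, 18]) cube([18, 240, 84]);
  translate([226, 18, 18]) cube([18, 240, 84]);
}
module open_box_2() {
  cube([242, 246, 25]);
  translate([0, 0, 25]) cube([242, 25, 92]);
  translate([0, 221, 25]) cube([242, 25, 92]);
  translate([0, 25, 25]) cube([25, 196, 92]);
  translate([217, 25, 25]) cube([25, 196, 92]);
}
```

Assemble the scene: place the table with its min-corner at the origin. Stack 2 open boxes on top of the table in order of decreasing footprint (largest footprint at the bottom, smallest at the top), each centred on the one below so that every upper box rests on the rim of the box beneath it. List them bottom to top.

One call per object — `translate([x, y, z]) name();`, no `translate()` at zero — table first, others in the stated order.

table();
translate([508, 333, 719]) open_box();
translate([509, 348, 821]) open_box_2();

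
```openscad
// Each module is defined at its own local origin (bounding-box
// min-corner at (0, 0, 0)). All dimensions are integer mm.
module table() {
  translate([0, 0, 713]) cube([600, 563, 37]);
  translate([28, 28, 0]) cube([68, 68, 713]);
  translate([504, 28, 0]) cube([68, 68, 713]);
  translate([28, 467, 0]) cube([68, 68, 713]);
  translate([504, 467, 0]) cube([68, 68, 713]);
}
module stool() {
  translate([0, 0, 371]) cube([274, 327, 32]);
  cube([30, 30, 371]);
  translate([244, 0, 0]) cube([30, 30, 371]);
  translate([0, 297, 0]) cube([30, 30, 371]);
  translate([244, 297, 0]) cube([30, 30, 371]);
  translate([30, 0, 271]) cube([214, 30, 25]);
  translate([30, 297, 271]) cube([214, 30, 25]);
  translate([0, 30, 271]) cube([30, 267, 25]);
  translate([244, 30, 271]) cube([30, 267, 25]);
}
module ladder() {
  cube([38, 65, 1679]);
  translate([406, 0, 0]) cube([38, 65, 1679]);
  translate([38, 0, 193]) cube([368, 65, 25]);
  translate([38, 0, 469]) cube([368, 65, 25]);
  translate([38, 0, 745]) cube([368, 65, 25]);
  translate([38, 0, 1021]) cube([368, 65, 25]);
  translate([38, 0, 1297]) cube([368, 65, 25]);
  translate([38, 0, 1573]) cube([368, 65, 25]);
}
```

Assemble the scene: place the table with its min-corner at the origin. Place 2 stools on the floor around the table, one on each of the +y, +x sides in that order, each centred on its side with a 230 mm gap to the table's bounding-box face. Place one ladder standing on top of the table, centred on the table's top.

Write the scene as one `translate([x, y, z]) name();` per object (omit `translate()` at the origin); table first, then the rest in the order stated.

table();
translate([163, 793, 0]) stool();
translate([830, 118, 0]) stool();
translate([78, 249, 750]) ladder();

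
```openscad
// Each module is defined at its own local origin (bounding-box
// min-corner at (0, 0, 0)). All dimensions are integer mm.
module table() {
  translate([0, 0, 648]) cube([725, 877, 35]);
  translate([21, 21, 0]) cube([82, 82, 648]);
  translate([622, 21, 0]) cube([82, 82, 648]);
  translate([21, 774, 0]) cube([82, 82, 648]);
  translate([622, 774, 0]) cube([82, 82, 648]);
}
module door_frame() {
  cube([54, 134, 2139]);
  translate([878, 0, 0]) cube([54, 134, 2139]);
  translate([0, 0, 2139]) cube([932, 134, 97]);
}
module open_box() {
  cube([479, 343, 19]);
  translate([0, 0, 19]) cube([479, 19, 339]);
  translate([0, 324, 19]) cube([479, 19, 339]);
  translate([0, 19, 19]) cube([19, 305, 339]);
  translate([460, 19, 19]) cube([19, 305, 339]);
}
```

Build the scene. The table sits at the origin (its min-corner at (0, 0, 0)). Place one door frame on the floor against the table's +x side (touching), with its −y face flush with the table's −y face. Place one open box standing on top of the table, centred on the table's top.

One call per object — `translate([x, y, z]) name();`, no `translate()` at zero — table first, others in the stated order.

table();
translate([725, 0, 0]) door_frame();
translate([123, 267, 683]) open_box();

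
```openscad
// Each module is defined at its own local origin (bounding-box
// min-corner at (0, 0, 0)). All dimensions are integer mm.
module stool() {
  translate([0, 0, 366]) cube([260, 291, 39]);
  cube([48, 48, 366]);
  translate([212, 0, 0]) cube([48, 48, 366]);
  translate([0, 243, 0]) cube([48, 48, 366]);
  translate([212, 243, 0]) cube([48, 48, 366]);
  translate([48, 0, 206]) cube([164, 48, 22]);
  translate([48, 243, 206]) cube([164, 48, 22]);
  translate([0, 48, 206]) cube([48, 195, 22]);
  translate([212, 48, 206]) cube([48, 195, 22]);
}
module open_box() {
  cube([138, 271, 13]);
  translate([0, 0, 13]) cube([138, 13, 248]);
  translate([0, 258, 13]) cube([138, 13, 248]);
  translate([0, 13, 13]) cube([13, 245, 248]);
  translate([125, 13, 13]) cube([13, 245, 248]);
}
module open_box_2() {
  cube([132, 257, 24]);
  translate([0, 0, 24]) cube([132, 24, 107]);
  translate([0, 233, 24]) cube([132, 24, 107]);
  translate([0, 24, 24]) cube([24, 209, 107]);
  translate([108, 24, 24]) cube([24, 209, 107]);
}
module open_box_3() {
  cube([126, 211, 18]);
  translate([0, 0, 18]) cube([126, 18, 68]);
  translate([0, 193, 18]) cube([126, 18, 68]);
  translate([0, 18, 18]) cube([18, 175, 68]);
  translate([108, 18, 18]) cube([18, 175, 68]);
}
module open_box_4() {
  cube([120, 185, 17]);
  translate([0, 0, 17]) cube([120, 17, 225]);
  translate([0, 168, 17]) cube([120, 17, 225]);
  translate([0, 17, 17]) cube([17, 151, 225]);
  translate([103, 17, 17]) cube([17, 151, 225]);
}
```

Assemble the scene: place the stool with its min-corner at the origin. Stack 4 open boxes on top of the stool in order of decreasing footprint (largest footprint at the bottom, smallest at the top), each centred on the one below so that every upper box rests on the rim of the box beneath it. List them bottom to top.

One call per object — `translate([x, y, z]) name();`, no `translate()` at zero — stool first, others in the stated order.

stool();
translate([61, 10, 405]) open_box();
translate([64, 17, 666]) open_box_2();
translate([67, 40, 797]) open_box_3();
translate([70, 53, 883]) open_box_4();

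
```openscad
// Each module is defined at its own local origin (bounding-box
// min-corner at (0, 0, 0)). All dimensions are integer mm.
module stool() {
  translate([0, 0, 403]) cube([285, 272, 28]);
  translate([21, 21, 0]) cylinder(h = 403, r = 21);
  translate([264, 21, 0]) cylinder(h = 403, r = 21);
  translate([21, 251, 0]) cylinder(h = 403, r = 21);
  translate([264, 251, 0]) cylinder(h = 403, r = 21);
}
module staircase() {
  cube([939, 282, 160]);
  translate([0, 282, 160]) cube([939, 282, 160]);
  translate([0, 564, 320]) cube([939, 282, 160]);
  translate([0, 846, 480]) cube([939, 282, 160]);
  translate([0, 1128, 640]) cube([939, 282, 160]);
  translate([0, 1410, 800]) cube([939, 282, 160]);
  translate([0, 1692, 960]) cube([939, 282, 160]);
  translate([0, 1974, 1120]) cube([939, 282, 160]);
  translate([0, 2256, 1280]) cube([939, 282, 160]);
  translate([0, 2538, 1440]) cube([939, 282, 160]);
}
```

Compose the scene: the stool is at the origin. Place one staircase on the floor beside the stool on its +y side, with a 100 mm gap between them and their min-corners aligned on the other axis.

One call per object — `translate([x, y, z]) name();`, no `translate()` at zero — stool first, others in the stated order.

stool();
translate([0, 372, 0]) staircase();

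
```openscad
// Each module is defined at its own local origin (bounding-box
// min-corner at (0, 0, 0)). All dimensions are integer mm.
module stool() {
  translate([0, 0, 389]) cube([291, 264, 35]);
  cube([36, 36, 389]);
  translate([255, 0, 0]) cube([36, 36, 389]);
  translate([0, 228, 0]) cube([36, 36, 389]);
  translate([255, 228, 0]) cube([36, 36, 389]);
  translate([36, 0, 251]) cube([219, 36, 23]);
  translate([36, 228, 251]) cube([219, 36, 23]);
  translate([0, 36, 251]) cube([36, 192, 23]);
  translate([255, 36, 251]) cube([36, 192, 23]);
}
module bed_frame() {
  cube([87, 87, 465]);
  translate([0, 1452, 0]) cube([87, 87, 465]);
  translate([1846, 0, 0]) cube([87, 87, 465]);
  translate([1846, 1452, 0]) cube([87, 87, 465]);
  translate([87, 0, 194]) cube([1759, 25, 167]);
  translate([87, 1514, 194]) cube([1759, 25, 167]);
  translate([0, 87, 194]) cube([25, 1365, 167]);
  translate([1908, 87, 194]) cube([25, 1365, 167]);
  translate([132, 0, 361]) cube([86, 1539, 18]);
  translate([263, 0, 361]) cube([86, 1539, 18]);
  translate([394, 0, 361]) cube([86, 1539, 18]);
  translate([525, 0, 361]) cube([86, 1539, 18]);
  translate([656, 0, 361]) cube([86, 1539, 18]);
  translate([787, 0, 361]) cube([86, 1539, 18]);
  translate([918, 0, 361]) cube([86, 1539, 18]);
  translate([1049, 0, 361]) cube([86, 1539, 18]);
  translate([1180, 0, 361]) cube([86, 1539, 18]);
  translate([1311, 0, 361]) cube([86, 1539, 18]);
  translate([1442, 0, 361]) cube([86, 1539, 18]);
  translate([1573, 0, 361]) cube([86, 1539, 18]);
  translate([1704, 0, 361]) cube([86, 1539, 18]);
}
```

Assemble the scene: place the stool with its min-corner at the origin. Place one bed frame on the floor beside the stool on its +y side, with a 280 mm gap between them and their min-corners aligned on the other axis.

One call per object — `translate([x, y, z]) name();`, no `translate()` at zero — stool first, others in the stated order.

stool();
translate([0, 544, 0]) bed_frame();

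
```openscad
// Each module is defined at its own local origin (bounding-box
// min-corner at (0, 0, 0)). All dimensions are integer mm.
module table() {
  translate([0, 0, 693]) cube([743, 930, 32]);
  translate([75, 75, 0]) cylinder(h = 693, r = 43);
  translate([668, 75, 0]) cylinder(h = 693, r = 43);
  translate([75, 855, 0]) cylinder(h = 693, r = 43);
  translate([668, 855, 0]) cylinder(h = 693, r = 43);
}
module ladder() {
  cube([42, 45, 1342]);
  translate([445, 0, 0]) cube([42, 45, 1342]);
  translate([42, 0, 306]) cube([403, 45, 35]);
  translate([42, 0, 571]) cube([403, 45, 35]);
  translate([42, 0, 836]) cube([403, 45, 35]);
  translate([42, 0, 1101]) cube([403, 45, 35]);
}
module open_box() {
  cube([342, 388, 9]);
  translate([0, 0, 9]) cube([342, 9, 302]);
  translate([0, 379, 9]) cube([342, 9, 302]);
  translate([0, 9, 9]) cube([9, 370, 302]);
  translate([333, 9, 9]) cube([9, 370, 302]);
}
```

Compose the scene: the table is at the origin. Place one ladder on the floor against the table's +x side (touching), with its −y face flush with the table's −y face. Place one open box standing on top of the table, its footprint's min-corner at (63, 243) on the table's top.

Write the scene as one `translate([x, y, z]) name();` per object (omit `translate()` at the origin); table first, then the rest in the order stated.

table();
translate([743, 0, 0]) ladder();
translate([63, 243, 725]) open_box();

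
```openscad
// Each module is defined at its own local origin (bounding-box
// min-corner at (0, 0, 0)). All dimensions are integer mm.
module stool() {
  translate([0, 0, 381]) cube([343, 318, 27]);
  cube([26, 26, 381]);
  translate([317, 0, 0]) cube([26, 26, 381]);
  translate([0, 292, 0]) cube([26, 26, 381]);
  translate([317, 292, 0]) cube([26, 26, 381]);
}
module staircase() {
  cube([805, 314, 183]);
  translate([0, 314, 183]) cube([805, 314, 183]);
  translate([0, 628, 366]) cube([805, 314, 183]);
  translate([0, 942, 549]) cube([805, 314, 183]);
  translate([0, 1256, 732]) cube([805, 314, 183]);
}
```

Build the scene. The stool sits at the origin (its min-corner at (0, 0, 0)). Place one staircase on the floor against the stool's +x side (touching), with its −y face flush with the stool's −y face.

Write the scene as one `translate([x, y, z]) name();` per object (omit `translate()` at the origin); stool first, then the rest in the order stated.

stool();
translate([343, 0, 0]) staircase();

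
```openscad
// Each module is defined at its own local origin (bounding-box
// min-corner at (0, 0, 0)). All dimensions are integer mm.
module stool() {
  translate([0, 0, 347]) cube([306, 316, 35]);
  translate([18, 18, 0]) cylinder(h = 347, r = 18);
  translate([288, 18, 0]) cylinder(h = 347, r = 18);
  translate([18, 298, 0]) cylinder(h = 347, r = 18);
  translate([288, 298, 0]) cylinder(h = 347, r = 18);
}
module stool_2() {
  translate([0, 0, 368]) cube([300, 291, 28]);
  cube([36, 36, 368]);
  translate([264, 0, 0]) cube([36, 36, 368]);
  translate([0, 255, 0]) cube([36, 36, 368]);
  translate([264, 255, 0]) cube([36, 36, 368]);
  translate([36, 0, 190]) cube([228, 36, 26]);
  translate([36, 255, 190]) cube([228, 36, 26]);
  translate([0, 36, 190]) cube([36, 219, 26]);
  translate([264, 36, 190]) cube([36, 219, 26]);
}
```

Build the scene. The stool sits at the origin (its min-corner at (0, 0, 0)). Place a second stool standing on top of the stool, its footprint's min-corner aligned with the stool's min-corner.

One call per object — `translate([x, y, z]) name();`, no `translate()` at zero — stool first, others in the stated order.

stool();
translate([0, 0, 382]) stool_2();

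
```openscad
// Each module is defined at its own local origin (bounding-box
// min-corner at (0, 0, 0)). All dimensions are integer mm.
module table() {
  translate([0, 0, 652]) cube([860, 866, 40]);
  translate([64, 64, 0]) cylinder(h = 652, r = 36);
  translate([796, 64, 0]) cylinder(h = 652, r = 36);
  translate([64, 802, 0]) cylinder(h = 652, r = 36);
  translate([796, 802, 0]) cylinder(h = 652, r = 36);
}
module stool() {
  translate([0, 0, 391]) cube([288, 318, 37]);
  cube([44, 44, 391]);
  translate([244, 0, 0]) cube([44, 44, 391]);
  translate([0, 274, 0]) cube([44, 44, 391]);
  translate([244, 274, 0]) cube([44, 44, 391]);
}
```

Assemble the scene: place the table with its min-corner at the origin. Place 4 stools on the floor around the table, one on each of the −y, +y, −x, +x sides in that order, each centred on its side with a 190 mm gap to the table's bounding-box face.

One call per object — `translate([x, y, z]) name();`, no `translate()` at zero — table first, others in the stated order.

table();
translate([286, -508, 0]) stool();
translate([286, 1056, 0]) stool();
translate([-478, 274, 0]) stool();
translate([1050, 274, 0]) stool();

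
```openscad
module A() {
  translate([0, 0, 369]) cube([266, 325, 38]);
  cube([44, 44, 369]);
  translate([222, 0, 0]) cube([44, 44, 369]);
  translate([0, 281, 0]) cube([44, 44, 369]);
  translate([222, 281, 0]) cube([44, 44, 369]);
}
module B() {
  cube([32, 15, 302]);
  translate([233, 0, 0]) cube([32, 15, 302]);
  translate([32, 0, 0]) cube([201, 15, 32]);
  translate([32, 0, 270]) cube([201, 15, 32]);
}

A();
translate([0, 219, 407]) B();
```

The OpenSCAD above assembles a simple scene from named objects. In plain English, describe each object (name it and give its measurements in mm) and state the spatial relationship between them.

A is a simple wooden stool: a rectangular seat 266 mm (x) by 325 mm (y), 38 mm thick, top face at z = 407 mm, on four square legs, each 44×44 mm in cross-section. The legs rest on z = 0, each flush with a corner of the seat.

B is a rectangular picture frame lying in the x–z plane (depth along y). The opening is 201 mm wide (x) by 238 mm tall (z), surrounded by a border 32 mm wide on all four sides. The frame is 15 mm deep and is made of two full-height vertical stiles with two horizontal rails fitted between them.

The picture frame is on top of the stool.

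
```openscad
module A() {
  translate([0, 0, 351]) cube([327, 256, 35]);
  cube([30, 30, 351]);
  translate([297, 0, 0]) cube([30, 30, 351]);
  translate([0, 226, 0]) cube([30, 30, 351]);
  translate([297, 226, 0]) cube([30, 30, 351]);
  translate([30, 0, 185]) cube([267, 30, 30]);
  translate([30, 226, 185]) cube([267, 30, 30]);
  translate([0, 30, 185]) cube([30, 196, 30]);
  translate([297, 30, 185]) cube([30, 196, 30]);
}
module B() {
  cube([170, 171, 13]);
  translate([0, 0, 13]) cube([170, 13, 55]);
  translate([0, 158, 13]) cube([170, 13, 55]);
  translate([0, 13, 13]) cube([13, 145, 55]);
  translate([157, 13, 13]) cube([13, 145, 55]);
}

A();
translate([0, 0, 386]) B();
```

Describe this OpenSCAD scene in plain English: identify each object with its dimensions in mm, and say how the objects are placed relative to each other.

A is a four-legged stool. The seat is 327×256 mm, 35 mm thick, top at z = 386 mm. It stands on four square legs, each 30×30 mm in cross-section, from z = 0 to the seat underside, each flush with a corner of the seat. Four stretchers, 30 mm wide and 30 mm tall, connect adjacent legs with their undersides at z = 185 mm, each running between the inner faces of the legs it joins and aligned with the legs' outer faces on the other axis.

B is an open-topped rectangular box: outside dimensions 170×171×68 mm, with a uniform wall and base thickness of 13 mm. The base is a full 170×171 slab on the floor; four walls sit on top of the base. The front and back walls (the −y and +y sides) span the full width; the two side walls fit between them.

The open box is on top of the stool.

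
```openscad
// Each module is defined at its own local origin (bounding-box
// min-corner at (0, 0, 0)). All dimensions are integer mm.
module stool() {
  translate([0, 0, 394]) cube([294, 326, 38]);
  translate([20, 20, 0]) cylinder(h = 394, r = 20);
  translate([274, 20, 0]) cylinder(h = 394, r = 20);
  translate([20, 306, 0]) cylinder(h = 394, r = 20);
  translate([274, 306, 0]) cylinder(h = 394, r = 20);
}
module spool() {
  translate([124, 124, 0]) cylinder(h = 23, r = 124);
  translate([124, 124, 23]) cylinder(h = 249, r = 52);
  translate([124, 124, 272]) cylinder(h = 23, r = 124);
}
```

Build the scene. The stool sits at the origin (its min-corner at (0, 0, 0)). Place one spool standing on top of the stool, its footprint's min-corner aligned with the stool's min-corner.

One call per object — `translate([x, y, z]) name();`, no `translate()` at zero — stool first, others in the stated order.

stool();
translate([0, 0, 432]) spool();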